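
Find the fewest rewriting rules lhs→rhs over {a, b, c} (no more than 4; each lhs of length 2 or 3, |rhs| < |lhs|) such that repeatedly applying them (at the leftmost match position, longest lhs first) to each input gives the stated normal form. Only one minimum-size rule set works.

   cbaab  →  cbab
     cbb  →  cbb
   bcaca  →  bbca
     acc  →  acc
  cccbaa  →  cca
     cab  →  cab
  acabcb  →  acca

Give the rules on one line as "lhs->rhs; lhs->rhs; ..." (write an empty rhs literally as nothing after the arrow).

  | cbaab => cbab
  | cbb
  | bcaca => bbca
  | acc

aa->a; abc->cc; cac->bc; ccb->ca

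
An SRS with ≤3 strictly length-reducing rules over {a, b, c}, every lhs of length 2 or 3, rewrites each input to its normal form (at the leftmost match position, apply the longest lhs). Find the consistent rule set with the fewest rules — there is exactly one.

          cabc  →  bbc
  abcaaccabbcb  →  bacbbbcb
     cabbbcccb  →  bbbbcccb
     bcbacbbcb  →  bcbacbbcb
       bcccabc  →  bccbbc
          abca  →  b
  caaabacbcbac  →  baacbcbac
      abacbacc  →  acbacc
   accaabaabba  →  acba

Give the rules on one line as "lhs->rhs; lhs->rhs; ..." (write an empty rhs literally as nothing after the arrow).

ab->; ca->b

  | cabc => bbc
  | abcaaccabbcb => caaccabbcb => baccabbcb => bacbbbcb
  | cabbbcccb => bbbbcccb
  | bcbacbbcb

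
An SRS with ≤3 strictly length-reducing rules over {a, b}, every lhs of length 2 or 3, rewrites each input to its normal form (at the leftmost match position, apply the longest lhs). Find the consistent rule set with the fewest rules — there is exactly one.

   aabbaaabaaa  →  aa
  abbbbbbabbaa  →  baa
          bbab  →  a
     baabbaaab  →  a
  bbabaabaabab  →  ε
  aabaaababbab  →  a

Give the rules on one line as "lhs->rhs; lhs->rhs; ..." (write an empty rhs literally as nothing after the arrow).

  | aabbaaabaaa => aabaaabaaa => abaabaaa => babaaa => bbaa => aa
  | abbbbbbabbaa => abbbbbabbaa => abbbbabbaa => abbbabbaa => abbabbaa => ababbaa => bbbaa => baa
  | bbab => ab => a
  | baabbaaab => baabaaab => babaab => bbab => ab => a

ab->a; aba->b; bb->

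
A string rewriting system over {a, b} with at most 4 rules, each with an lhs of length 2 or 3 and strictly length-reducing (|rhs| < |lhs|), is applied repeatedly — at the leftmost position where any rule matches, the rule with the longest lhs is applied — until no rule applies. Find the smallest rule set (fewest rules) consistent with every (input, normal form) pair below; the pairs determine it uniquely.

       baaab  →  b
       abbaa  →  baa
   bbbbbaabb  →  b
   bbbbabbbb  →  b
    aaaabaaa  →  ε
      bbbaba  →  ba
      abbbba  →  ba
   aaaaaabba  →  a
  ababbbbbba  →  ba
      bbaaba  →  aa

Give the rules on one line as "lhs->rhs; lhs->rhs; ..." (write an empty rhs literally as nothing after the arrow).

aaa->b; ab->; bb->

  | baaab => bbb => b
  | abbaa => baa
  | bbbbbaabb => bbbaabb => baabb => bab => b
  | bbbbabbbb => bbabbbb => abbbb => bbb => b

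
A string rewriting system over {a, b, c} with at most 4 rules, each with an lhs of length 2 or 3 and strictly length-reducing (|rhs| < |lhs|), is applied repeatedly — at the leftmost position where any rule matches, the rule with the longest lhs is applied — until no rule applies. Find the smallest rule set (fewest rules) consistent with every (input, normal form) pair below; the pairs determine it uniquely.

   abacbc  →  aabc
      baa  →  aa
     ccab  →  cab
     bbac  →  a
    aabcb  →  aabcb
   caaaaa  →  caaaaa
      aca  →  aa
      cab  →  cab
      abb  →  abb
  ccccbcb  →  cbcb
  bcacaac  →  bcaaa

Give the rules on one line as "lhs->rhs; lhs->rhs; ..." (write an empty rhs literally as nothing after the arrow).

  | abacbc => aacbc => aabc
  | baa => aa
  | ccab => cab
  | bbac => bac => ac => a

ac->a; ba->a; cc->c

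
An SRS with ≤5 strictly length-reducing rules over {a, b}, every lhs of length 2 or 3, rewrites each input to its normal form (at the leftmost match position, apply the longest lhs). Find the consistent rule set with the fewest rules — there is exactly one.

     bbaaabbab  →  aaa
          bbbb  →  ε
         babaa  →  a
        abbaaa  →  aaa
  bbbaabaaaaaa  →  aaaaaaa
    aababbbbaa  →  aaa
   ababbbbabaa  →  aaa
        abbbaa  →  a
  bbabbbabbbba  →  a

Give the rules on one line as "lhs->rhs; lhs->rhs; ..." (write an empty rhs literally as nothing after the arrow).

  | bbaaabbab => aaabbab => aaab => aaa
  | bbbb => bb => ε
  | babaa => baa => a
  | abbaaa => aaa

ab->a; abb->; ba->; bb->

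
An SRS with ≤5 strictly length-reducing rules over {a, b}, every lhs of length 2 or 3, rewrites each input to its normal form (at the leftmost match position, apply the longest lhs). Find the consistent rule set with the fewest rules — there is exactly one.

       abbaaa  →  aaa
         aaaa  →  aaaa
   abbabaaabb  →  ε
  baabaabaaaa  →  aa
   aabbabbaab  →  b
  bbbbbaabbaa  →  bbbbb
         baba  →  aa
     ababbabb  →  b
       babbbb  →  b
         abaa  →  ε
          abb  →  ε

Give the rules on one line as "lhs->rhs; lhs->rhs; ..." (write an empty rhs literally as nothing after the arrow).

  | abbaaa => aaa
  | aaaa
  | abbabaaabb => abaaabb => baaabb => abb => ε
  | baabaabaaaa => baabaaaa => baaaa => aa

ab->b; abb->; baa->; bab->a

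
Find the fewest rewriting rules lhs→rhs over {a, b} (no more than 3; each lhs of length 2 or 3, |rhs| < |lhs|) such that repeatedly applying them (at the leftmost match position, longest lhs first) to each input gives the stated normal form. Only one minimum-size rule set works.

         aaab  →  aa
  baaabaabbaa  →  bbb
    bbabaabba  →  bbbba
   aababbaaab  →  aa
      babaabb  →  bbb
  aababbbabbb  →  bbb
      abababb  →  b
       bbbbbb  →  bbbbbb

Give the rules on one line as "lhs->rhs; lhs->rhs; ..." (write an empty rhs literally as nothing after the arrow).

  | aaab => aa
  | baaabaabbaa => babaabbaa => baabbaa => bbbaa => bbb
  | bbabaabba => bbaabba => bbbba
  | aababbaaab => aabbaaab => abaaab => aaab => aa

ab->; baa->b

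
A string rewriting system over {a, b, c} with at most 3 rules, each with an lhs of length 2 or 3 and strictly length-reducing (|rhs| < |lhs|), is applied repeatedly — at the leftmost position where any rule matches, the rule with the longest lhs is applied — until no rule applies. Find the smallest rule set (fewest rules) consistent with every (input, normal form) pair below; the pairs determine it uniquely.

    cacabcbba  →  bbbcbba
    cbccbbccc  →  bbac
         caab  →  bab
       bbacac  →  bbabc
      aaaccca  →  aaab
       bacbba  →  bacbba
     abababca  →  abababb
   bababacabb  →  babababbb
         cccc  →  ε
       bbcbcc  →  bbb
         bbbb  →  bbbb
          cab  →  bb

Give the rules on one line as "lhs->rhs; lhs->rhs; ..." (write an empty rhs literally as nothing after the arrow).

  | cacabcbba => bcabcbba => bbbcbba
  | cbccbbccc => cabbccc => bbbccc => bbac
  | caab => bab
  | bbacac => bbabc

bcc->a; ca->b; cc->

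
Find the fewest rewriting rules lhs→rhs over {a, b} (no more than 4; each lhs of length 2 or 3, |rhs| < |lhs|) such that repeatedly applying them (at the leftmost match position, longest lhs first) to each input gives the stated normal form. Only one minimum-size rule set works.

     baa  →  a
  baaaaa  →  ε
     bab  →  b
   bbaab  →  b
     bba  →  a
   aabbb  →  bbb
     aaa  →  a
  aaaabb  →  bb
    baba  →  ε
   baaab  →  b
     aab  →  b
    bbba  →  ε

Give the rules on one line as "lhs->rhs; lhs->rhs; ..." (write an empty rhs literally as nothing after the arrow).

aa->; ba->; bba->a

  | baa => a
  | baaaaa => aaaa => aa => ε
  | bab => b
  | bbaab => aab => b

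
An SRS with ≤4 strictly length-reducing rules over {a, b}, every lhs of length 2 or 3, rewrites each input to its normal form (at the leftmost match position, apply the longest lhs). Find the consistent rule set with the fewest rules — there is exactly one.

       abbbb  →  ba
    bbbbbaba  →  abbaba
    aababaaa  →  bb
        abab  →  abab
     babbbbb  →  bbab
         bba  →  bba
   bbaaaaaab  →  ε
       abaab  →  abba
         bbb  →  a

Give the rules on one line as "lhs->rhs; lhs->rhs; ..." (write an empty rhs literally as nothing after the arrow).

aa->; aab->ba; bbb->a

  | abbbb => aab => ba
  | bbbbbaba => abbaba
  | aababaaa => baabaaa => bbaaaa => bbaa => bb
  | abab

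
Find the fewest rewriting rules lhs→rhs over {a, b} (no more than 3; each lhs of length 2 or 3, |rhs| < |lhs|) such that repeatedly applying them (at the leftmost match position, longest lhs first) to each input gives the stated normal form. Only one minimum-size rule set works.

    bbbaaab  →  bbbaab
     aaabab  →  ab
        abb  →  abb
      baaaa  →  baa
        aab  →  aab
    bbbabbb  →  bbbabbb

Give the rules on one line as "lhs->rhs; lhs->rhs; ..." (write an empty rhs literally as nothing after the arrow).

aaa->aa; aba->

  | bbbaaab => bbbaab
  | aaabab => aabab => ab
  | abb
  | baaaa => baaa => baa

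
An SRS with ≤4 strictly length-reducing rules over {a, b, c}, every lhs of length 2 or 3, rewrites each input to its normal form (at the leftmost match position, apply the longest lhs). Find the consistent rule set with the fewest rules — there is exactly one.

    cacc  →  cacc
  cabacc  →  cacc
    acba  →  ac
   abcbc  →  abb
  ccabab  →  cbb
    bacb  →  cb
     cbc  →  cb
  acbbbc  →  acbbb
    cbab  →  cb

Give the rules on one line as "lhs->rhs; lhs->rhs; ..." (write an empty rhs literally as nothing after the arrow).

ba->; bc->b; cca->cb

  | cacc
  | cabacc => cacc
  | acba => ac
  | abcbc => abbc => abb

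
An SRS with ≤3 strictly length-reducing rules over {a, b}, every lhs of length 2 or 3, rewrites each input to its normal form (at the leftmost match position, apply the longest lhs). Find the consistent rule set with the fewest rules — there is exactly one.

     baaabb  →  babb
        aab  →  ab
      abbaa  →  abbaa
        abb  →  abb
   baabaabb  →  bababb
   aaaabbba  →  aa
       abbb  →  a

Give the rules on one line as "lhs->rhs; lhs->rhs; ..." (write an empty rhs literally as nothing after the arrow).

aab->ab; bbb->

  | baaabb => baabb => babb
  | aab => ab
  | abbaa
  | abb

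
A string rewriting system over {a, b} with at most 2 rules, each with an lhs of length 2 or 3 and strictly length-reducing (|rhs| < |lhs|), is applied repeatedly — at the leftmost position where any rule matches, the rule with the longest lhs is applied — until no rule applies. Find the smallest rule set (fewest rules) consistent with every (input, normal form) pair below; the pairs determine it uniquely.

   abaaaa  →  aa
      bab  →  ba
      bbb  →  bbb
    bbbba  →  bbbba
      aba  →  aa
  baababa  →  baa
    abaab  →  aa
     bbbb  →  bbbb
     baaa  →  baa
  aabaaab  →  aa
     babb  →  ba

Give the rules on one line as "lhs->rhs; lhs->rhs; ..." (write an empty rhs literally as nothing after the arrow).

aaa->aa; ab->a

  | abaaaa => aaaaa => aaaa => aaa => aa
  | bab => ba
  | bbb
  | bbbba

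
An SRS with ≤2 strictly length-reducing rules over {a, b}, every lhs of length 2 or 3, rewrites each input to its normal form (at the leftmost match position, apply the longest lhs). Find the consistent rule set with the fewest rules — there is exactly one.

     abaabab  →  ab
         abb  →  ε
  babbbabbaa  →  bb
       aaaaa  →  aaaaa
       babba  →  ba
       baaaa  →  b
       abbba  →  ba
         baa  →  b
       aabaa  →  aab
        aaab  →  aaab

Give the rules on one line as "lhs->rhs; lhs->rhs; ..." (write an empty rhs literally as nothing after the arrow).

  | abaabab => abbab => ab
  | abb => ε
  | babbbabbaa => bbabbaa => bbaa => bb
  | aaaaa

abb->; baa->b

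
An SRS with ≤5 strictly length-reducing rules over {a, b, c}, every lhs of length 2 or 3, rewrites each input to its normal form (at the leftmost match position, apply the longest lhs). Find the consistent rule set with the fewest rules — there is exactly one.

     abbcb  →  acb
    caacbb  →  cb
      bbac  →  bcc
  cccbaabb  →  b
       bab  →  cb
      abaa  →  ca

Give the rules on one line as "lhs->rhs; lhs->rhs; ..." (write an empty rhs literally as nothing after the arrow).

  | abbcb => abcb => acb
  | caacbb => cccbb => cb
  | bbac => bcc
  | cccbaabb => caabb => ccbb => b

aa->c; ab->a; ba->c; ccb->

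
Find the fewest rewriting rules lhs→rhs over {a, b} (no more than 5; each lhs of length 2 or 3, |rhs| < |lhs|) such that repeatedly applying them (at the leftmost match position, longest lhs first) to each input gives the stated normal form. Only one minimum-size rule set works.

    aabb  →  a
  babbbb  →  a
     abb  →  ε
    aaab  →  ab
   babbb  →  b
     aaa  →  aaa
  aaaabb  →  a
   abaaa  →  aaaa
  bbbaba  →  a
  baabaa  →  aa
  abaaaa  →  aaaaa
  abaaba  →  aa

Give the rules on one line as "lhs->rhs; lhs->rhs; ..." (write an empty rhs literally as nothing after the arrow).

aab->b; abb->; ba->a; bb->a

  | aabb => bb => a
  | babbbb => abbbb => bb => a
  | abb => ε
  | aaab => ab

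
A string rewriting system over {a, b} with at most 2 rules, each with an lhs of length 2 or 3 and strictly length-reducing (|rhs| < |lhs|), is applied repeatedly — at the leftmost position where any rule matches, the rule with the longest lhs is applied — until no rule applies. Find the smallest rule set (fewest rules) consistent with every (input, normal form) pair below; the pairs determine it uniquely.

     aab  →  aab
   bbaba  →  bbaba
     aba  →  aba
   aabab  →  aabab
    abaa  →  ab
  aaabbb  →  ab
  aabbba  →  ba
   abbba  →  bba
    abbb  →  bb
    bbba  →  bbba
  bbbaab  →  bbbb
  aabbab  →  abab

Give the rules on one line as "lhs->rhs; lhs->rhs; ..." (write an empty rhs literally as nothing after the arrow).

  | aab
  | bbaba
  | aba
  | aabab

abb->b; baa->b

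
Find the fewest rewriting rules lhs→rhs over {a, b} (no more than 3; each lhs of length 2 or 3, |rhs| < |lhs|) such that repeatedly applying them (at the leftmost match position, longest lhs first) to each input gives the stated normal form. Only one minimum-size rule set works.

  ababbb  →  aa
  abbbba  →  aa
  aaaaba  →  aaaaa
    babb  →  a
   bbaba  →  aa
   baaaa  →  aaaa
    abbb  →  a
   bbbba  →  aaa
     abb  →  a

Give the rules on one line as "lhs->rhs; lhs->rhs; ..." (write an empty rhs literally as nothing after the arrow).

  | ababbb => aabbb => aabb => aab => aa
  | abbbba => abbba => abba => aba => aa
  | aaaaba => aaaaa
  | babb => abb => ab => a

ab->a; ba->a; bbb->aa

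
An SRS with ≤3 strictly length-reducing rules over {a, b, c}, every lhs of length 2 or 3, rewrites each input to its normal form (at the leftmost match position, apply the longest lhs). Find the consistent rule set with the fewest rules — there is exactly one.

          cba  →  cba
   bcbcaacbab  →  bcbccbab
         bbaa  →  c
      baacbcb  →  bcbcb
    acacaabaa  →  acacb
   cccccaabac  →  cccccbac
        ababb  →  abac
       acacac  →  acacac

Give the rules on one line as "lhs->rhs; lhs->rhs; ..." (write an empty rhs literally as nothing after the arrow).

aa->; bb->c

  | cba
  | bcbcaacbab => bcbccbab
  | bbaa => caa => c
  | baacbcb => bcbcb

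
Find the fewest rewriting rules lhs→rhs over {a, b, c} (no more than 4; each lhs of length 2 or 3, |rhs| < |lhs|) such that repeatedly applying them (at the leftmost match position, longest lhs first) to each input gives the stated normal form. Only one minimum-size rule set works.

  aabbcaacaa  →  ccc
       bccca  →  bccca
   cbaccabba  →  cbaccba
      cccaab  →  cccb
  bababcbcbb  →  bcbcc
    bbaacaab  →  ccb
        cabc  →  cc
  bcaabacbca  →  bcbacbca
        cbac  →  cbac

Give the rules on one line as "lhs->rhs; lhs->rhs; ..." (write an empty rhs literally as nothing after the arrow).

aa->; ab->; bb->c

  | aabbcaacaa => bbcaacaa => ccaacaa => cccaa => ccc
  | bccca
  | cbaccabba => cbaccba
  | cccaab => cccb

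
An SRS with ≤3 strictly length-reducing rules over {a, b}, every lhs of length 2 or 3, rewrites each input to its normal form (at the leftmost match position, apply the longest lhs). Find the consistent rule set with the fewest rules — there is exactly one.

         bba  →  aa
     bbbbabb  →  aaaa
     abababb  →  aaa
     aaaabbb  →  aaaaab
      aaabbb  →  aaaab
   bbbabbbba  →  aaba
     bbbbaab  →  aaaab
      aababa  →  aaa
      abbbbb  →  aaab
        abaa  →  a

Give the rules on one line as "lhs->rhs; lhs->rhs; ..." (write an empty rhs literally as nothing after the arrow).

baa->; bab->; bb->a

  | bba => aa
  | bbbbabb => abbabb => aaabb => aaaa
  | abababb => aabb => aaa
  | aaaabbb => aaaaab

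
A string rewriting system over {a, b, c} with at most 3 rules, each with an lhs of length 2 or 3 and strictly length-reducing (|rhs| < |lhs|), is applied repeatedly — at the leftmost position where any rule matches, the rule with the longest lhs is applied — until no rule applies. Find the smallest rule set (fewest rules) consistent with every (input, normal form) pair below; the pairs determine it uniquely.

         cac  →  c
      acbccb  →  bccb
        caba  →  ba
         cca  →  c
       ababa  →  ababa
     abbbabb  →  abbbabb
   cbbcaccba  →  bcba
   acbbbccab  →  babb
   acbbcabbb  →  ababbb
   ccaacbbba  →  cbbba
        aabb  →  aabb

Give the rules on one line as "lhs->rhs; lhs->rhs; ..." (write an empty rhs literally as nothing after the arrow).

ac->; bbc->ab; ca->

  | cac => c
  | acbccb => bccb
  | caba => ba
  | cca => c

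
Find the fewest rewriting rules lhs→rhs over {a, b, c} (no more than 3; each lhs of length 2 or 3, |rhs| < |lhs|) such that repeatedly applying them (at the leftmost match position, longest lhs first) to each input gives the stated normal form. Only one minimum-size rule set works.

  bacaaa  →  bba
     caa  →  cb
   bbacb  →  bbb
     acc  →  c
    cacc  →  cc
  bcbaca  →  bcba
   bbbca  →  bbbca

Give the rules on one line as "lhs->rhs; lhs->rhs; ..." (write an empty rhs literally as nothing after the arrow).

  | bacaaa => baaa => bba
  | caa => cb
  | bbacb => bbb
  | acc => c

aa->b; ac->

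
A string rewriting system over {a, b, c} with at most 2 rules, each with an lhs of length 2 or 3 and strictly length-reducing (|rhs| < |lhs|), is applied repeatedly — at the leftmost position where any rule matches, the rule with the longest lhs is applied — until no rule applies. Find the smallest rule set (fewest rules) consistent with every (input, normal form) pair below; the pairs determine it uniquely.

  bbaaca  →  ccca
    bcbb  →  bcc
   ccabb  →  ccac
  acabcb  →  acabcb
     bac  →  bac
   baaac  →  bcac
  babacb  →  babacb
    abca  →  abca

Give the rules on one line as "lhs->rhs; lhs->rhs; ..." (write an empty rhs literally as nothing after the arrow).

aa->c; bb->c

  | bbaaca => caaca => ccca
  | bcbb => bcc
  | ccabb => ccac
  | acabcb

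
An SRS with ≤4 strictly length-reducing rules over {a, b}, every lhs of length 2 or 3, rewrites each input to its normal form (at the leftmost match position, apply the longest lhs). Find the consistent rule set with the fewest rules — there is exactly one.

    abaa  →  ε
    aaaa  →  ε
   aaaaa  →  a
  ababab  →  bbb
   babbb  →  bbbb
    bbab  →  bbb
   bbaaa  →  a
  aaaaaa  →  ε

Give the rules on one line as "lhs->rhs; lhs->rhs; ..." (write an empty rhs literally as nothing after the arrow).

  | abaa => baa => aa => ε
  | aaaa => aa => ε
  | aaaaa => aaa => a
  | ababab => babab => bbab => bbb

aa->; ab->b; baa->aa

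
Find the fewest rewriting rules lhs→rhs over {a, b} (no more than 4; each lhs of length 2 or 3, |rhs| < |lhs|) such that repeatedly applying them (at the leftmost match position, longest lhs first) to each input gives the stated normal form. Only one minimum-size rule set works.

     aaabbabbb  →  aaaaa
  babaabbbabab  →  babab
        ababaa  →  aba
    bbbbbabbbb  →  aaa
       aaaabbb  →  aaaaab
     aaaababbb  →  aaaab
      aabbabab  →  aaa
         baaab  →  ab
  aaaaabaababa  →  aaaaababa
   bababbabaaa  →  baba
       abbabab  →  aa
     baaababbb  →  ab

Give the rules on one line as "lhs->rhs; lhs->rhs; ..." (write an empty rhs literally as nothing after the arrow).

  | aaabbabbb => aaabbbb => aaaabb => aaaaa
  | babaabbbabab => babbbabab => baababab => babab
  | ababaa => aba
  | bbbbbabbbb => abbbabbbb => aababbbb => aabaabb => aabb => aaa

baa->; bb->a; bba->b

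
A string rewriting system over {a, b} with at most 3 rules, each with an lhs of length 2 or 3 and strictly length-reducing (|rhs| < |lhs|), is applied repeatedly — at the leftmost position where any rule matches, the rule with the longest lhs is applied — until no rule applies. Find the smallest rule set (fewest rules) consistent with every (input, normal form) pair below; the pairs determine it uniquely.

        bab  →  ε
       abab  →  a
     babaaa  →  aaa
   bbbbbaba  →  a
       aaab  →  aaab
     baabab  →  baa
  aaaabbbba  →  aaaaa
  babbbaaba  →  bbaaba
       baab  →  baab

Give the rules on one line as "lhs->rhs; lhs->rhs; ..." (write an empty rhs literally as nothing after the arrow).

  | bab => ε
  | abab => a
  | babaaa => aaa
  | bbbbbaba => babbaba => baba => a

bab->; bbb->ba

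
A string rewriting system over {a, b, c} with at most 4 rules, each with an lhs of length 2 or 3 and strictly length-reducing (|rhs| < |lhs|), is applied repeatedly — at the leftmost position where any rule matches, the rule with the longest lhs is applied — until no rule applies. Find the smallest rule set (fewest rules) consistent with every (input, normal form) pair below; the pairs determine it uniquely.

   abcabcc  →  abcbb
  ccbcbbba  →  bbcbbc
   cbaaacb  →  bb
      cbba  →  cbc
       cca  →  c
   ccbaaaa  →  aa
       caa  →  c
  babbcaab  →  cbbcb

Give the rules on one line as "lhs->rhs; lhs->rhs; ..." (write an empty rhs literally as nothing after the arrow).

ba->c; baa->a; ca->c; cc->b

  | abcabcc => abcbcc => abcbb
  | ccbcbbba => bbcbbba => bbcbbc
  | cbaaacb => caacb => cacb => ccb => bb
  | cbba => cbc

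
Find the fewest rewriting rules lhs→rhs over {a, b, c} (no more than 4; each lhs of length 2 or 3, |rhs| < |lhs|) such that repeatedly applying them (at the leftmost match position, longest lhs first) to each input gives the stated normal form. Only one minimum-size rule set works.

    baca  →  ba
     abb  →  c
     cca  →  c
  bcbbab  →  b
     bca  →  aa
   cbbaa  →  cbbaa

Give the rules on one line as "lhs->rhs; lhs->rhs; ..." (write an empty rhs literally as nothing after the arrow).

  | baca => ba
  | abb => c
  | cca => c
  | bcbbab => abbab => cab => b

abb->c; bc->a; ca->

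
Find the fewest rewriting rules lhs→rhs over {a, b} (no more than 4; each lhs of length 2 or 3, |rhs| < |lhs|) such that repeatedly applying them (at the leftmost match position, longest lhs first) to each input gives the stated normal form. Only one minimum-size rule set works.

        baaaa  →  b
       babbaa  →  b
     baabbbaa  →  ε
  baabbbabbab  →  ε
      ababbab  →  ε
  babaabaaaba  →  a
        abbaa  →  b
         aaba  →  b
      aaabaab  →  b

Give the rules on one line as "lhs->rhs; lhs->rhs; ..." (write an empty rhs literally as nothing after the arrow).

  | baaaa => baaa => baa => ba => b
  | babbaa => bbbaa => baa => ba => b
  | baabbbaa => babbbaa => bbbbaa => bbaa => aa => ε
  | baabbbabbab => babbbabbab => bbbbabbab => bbabbab => abbab => bab => bb => ε

aa->; ab->; ba->b; bb->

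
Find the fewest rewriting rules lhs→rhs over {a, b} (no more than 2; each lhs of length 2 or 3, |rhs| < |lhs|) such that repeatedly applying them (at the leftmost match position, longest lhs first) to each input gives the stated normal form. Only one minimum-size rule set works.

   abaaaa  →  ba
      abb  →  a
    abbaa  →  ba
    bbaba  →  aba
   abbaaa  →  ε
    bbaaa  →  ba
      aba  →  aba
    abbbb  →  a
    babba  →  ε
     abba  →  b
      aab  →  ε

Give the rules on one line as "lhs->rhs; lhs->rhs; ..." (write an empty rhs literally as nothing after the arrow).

  | abaaaa => abbaa => aaa => ba
  | abb => a
  | abbaa => aaa => ba
  | bbaba => aba

aa->b; bb->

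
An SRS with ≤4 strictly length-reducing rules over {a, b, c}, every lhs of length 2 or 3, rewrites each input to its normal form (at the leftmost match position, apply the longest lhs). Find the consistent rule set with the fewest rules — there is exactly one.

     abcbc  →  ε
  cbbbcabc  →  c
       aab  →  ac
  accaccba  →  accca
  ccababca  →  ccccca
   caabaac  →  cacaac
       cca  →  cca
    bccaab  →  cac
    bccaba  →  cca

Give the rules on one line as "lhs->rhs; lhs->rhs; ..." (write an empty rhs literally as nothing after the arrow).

  | abcbc => ccbc => bc => ε
  | cbbbcabc => cbbabc => cbbcc => cbc => c
  | aab => ac
  | accaccba => accaba => accca

ab->c; bc->; ccb->b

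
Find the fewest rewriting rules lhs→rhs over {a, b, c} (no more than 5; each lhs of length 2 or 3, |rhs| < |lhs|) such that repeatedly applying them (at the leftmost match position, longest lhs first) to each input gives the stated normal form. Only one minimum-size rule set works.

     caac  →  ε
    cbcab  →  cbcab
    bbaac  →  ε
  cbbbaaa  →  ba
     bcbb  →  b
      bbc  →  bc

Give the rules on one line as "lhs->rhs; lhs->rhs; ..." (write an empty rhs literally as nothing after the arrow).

aa->; bb->c; bbc->bc; cc->

  | caac => cc => ε
  | cbcab
  | bbaac => caac => cc => ε
  | cbbbaaa => ccbaaa => baaa => ba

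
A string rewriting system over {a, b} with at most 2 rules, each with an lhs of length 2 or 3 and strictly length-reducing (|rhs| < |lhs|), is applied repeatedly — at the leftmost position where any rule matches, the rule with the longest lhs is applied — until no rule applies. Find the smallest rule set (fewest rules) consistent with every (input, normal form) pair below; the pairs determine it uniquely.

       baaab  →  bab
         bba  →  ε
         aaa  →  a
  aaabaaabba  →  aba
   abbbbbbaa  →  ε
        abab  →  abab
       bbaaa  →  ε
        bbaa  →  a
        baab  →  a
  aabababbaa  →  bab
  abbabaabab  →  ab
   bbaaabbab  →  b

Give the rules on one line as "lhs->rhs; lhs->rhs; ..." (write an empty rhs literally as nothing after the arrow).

aa->; bb->a

  | baaab => bab
  | bba => aa => ε
  | aaa => a
  | aaabaaabba => abaaabba => ababba => abaaa => aba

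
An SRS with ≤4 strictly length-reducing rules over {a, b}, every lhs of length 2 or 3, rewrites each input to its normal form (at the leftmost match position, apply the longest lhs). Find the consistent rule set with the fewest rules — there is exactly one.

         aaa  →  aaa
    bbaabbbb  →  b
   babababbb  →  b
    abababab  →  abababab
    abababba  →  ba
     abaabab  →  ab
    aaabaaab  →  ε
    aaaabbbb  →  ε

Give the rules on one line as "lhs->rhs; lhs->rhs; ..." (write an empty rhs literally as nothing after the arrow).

aab->bb; abb->b; bb->

  | aaa
  | bbaabbbb => aabbbb => bbbbb => bbb => b
  | babababbb => bababbb => babbb => bbb => b
  | abababab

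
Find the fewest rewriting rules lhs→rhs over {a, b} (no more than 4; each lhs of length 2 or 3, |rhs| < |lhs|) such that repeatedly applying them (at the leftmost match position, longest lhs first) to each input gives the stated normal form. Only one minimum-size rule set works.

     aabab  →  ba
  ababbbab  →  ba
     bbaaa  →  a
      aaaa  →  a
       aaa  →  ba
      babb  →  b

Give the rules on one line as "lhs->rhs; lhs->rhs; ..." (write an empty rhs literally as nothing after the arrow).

  | aabab => bbab => ba
  | ababbbab => babbbab => abbab => bbab => ba
  | bbaaa => baa => a
  | aaaa => baa => a

aa->b; ab->b; baa->a; bab->a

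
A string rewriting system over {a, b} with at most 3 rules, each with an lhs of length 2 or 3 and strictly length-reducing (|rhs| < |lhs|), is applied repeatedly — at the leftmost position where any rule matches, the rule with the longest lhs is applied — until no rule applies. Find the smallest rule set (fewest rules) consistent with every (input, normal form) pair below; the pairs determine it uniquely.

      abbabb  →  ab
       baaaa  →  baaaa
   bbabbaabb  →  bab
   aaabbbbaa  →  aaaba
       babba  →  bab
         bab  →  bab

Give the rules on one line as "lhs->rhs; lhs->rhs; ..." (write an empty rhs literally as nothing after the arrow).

bb->b; bba->b

  | abbabb => abbb => abb => ab
  | baaaa
  | bbabbaabb => bbbaabb => bbaabb => babb => bab
  | aaabbbbaa => aaabbbaa => aaabbaa => aaaba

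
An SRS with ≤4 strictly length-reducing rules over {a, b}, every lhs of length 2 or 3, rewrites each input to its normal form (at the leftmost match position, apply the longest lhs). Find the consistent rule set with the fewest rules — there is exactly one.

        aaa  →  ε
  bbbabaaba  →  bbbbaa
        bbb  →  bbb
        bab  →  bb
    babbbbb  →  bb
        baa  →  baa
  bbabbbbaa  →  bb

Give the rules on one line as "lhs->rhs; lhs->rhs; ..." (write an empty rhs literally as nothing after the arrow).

aaa->; aab->a; ab->b; abb->a

  | aaa => ε
  | bbbabaaba => bbbbaaba => bbbbaa
  | bbb
  | bab => bb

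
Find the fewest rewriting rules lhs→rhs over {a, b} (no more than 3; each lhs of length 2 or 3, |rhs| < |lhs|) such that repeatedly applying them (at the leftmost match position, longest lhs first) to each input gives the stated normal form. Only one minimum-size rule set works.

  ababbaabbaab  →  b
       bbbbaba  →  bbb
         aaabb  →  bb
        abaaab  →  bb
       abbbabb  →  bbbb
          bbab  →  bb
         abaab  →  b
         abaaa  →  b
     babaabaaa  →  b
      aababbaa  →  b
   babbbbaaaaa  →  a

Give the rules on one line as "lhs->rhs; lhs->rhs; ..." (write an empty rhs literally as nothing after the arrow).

aa->b; ab->b; ba->

  | ababbaabbaab => babbaabbaab => bbaabbaab => babbaab => bbaab => bab => b
  | bbbbaba => bbbba => bbb
  | aaabb => babb => bb
  | abaaab => baaab => aab => bb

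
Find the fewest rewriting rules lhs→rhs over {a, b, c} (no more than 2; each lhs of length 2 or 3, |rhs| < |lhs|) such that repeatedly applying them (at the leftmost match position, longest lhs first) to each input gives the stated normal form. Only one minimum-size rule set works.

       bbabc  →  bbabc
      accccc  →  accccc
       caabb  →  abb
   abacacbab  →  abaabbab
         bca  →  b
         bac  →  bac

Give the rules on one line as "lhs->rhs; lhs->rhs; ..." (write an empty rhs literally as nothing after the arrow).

  | bbabc
  | accccc
  | caabb => abb
  | abacacbab => abaabbab

ca->; cac->ab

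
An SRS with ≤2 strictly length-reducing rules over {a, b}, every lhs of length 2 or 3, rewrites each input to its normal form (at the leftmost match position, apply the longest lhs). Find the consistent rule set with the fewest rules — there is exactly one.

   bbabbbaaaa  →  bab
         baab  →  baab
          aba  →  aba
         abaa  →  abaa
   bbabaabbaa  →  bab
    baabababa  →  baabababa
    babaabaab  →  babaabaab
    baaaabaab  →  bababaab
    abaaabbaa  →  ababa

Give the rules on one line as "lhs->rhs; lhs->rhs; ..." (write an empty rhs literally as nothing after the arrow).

aaa->ab; bba->

  | bbabbbaaaa => bbbaaaa => baaa => bab
  | baab
  | aba
  | abaa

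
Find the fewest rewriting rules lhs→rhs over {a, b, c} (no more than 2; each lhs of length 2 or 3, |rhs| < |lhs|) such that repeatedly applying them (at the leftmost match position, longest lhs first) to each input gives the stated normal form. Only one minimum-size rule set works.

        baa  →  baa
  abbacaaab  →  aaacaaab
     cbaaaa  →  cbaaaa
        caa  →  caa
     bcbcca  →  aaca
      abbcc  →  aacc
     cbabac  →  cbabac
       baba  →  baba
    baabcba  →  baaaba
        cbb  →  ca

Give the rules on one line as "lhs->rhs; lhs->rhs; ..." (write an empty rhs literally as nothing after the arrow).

  | baa
  | abbacaaab => aaacaaab
  | cbaaaa
  | caa

bb->a; bc->a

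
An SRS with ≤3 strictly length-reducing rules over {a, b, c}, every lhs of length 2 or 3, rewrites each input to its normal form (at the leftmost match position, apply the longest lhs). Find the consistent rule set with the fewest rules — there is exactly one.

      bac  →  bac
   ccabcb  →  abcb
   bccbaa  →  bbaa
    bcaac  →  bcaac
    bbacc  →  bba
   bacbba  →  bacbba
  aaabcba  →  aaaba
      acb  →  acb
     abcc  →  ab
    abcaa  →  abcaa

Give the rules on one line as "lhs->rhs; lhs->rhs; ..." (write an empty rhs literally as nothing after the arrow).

  | bac
  | ccabcb => abcb
  | bccbaa => bbaa
  | bcaac

cba->a; cc->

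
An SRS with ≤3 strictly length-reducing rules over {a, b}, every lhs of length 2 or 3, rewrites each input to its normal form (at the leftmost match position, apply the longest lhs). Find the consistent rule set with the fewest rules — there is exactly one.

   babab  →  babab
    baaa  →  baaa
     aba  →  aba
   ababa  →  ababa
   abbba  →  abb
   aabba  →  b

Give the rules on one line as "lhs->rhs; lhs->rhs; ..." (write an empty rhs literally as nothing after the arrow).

aab->b; bba->b

  | babab
  | baaa
  | aba
  | ababa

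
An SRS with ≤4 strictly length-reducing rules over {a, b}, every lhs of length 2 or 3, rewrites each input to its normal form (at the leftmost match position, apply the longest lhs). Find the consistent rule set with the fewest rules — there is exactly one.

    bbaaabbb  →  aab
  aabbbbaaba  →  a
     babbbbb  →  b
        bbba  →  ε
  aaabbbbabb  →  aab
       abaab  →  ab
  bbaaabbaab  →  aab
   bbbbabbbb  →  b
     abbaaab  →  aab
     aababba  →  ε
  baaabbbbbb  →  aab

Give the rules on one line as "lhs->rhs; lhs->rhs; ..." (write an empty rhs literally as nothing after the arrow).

aba->; ba->; bb->b

  | bbaaabbb => baaabbb => aabbb => aabb => aab
  | aabbbbaaba => aabbbaaba => aabbaaba => aabaaba => aaba => a
  | babbbbb => bbbbb => bbbb => bbb => bb => b
  | bbba => bba => ba => ε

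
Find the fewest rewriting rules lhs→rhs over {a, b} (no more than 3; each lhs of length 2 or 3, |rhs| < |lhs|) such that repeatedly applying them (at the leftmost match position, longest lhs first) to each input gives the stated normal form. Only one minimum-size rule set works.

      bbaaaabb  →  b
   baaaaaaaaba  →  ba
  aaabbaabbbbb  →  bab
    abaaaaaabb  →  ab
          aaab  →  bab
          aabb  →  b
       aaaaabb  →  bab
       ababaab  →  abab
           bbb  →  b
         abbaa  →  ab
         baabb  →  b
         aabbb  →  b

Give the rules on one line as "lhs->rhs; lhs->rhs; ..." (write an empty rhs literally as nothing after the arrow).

aa->b; bb->b

  | bbaaaabb => baaaabb => bbaabb => baabb => bbbb => bbb => bb => b
  | baaaaaaaaba => bbaaaaaaba => baaaaaaba => bbaaaaba => baaaaba => bbaaba => baaba => bbba => bba => ba
  | aaabbaabbbbb => babbaabbbbb => babaabbbbb => babbbbbbb => babbbbbb => babbbbb => babbbb => babbb => babb => bab
  | abaaaaaabb => abbaaaabb => abaaaabb => abbaabb => abaabb => abbbb => abbb => abb => ab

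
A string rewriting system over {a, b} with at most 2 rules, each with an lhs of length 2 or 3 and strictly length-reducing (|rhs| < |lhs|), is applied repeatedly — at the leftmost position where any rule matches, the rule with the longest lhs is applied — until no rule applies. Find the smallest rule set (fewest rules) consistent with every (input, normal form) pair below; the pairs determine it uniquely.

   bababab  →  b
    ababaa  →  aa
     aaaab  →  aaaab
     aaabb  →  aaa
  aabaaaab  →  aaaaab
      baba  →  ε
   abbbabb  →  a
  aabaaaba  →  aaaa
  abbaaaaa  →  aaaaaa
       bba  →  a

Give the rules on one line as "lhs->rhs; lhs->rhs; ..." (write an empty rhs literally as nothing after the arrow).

ba->; bb->

  | bababab => babab => bab => b
  | ababaa => abaa => aa
  | aaaab
  | aaabb => aaa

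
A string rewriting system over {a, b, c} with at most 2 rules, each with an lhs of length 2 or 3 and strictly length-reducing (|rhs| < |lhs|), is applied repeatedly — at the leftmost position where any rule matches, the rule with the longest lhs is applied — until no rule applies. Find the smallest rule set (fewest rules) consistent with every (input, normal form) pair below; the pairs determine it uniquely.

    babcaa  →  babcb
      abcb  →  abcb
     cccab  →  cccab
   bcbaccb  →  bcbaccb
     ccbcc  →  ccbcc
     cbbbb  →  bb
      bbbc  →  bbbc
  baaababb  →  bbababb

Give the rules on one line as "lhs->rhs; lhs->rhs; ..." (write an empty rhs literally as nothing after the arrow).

  | babcaa => babcb
  | abcb
  | cccab
  | bcbaccb

aa->b; cbb->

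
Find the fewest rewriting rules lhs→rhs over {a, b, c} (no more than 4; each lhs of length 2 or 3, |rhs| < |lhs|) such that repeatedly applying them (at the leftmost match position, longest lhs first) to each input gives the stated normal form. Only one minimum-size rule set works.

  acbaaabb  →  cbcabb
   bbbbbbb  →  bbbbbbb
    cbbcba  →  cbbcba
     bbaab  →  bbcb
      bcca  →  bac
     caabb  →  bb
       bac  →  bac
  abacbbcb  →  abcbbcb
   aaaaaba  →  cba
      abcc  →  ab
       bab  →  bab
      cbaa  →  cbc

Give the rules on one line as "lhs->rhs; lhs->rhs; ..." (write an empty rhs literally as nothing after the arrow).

aa->c; acb->cb; cc->; cca->ac

  | acbaaabb => cbaaabb => cbcabb
  | bbbbbbb
  | cbbcba
  | bbaab => bbcb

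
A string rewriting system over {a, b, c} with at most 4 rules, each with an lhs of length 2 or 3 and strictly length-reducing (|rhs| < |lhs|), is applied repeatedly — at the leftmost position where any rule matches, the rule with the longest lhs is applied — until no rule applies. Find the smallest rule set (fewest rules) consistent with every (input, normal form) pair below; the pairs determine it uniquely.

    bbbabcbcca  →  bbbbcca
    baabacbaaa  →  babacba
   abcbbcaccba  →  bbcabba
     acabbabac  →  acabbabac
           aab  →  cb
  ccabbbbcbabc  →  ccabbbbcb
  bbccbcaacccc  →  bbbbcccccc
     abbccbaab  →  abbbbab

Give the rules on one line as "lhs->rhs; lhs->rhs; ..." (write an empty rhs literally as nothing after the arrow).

aa->c; abc->; baa->ba; ccb->bb

  | bbbabcbcca => bbbbcca
  | baabacbaaa => babacbaaa => babacbaa => babacba
  | abcbbcaccba => bbcaccba => bbcabba
  | acabbabac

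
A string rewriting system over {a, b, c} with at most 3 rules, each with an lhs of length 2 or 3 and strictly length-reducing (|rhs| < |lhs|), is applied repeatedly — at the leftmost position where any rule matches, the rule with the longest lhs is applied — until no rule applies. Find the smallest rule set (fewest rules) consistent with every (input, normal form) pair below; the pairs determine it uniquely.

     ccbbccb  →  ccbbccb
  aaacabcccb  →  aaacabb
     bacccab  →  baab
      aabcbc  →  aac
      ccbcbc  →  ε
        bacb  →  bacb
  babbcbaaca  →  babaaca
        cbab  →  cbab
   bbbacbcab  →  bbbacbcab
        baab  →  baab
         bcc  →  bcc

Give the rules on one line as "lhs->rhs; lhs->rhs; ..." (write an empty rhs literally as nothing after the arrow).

bcb->; ccc->

  | ccbbccb
  | aaacabcccb => aaacabb
  | bacccab => baab
  | aabcbc => aac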